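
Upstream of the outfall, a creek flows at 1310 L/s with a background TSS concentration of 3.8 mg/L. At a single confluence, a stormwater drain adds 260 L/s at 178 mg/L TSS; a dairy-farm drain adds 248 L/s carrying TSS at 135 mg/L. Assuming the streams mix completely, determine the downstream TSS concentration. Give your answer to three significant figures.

Flow-weighted average: C = (1310·3.800 + 260.0·178.0 + 248.0·135.0) / 1818 = 84740/1818 = 46.61 mg/L.

46.6 mg/L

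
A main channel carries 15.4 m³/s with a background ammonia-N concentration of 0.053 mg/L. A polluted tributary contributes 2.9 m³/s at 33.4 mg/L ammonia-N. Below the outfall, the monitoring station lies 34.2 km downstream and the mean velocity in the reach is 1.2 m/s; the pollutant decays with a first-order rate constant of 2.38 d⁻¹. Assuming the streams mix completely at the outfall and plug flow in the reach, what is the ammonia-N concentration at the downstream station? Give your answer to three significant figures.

2.43 mg/L

Mass balance: C = (15.40·0.05300 + 2.900·33.40) / 18.30 = 97.68/18.30 = 5.337 mg/L.
Travel time t = 34.2·1000 / 1.2 = 28500 s = 7.917 h.
Applying C = C₀e^(−kt): 5.337 × 0.4561 = 2.434 mg/L.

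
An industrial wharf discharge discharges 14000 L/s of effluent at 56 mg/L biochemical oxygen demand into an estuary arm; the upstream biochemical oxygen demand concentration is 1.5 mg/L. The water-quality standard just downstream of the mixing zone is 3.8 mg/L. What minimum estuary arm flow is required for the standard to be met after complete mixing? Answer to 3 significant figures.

Set C_mix = 3.8: (Q·1.500 + 14000·56.00) / (Q + 14000) = 3.8
→ Q = 14000·(56.00 − 3.8)/(3.8 − 1.500) = 317700 L/s.

318000 L/s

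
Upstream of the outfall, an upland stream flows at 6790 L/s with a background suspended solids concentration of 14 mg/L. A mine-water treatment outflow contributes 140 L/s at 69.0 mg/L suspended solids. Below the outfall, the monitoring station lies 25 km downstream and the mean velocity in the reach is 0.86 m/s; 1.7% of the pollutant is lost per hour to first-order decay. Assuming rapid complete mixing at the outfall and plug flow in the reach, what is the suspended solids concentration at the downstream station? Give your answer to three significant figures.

Mass balance: C = (6790·14.00 + 140.0·69.00) / 6930 = 104700/6930 = 15.11 mg/L.
Travel time t = 25·1000 / 0.86 = 29070 s = 8.075 h.
1.7%/h lost → k = −ln(1 − 0.017) = 0.01715 h⁻¹.
After decay, C = 15.11 × e^(−kt) = 15.11 × 0.8707 = 13.16 mg/L.

13.2 mg/L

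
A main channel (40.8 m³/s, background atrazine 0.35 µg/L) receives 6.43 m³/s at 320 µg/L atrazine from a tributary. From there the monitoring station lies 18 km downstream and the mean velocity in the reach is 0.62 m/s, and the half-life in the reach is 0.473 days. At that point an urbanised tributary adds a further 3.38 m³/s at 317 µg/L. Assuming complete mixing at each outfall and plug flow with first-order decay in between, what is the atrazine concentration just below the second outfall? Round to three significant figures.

Mass balance: C = (40.80·0.3500 + 6.430·320.0) / 47.23 = 2072/47.23 = 43.87 µg/L; combined flow 47.23 m³/s.
Travel time t = 18·1000 / 0.62 = 29030 s = 8.065 h.
Half-life 0.473 d → k = ln 2 / 0.473 = 1.465 d⁻¹.
First-order decay: C = 43.87·exp(−k·t) = 43.87·0.6111 = 26.81 µg/L.
Second outfall: C = (47.23·26.81 + 3.380·317.0)/50.61 = 46.19 µg/L.

46.2 µg/L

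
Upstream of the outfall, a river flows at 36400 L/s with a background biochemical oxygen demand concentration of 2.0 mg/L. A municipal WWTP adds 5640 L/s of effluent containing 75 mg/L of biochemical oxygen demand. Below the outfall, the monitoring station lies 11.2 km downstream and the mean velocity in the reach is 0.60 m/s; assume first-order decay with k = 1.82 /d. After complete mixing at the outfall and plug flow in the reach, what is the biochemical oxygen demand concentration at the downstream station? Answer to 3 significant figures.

7.96 mg/L

Conservation of mass: C = (36400·2.000 + 5640·75.00) / 42040 = 495800/42040 = 11.79 mg/L.
Travel time t = 11.2·1000 / 0.60 = 18670 s = 5.185 h.
After decay, C = 11.79 × e^(−kt) = 11.79 × 0.6749 = 7.959 mg/L.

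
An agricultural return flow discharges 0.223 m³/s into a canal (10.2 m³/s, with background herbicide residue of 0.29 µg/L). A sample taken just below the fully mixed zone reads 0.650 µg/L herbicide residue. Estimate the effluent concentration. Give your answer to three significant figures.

Mass balance: 10.20·0.2900 + 0.2230·Cₑ = 10.42·0.6500
→ Cₑ = (10.42·0.6500 − 10.20·0.2900) / 0.2230 = 17.12 µg/L.

17.1 µg/L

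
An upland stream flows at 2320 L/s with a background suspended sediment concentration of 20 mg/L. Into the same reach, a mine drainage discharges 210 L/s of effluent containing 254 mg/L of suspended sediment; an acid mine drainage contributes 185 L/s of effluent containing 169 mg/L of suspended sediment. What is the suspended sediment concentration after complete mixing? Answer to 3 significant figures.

48.3 mg/L

Mixed concentration C = ΣQC/ΣQ = (2320·20.00 + 210.0·254.0 + 185.0·169.0) / 2715 = 131000/2715 = 48.25 mg/L.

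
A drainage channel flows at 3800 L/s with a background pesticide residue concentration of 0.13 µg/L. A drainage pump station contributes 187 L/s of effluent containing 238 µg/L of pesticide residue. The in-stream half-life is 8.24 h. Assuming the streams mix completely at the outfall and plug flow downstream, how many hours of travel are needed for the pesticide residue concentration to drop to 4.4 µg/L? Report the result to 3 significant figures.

11.2 h

After mixing, C = (3800·0.1300 + 187.0·238.0) / 3987 = 45000/3987 = 11.29 µg/L.
Half-life 8.24 h → k = ln 2 / 8.24 = 0.08412 h⁻¹ = 2.019 d⁻¹.
11.29·exp(−k·t) = 4.4 → t = ln(11.29/4.4)/k = 40310 s = 11.20 h.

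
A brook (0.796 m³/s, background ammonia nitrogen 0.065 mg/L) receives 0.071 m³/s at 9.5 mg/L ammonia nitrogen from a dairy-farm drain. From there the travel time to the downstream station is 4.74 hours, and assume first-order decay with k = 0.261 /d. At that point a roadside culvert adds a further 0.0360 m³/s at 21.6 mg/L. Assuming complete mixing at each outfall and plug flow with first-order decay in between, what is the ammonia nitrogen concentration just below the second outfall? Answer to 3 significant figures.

Flow-weighted average: C = (0.7960·0.06500 + 0.07100·9.500) / 0.8670 = 0.7262/0.8670 = 0.8376 mg/L; combined flow 0.8670 m³/s.
First-order decay: C = 0.8376·exp(−k·t) = 0.8376·0.9498 = 0.7956 mg/L.
At the second outfall, C = (0.8670·0.7956 + 0.03600·21.60) / (0.8670 + 0.03600) = 1.625 mg/L.

1.62 mg/L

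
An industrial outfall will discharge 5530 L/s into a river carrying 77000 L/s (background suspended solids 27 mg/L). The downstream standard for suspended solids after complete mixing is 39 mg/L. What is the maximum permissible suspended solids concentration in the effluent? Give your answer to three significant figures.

At the limit, (Qr·Cr + Qe·Cₑ)/(Qr + Qe) = 39:
Cₑ = (82530·39 − 77000·27.00) / 5530 = 206.1 mg/L.

206 mg/L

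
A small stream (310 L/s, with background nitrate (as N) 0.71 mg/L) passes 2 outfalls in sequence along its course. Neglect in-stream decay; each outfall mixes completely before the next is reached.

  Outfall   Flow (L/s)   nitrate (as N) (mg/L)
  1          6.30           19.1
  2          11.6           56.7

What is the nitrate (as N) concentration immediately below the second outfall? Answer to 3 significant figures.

3.04 mg/L

Outfall 1: combined Q = 316.3 L/s; C = (310.0·0.7100 + 6.300·19.10)/316.3 = 1.076 mg/L.
Outfall 2: combined Q = 327.9 L/s; C = (316.3·1.076 + 11.60·56.70)/327.9 = 3.044 mg/L.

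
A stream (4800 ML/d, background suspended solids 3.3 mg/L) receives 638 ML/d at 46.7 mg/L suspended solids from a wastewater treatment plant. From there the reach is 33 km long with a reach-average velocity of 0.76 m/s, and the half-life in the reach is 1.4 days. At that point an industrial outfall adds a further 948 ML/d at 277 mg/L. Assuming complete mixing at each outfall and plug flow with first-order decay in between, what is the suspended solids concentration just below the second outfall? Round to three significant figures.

46.7 mg/L

Mixed concentration C = ΣQC/ΣQ = (4800·3.300 + 638.0·46.70) / 5438 = 45630/5438 = 8.392 mg/L; combined flow 5438 ML/d.
Travel time t = 33·1000 / 0.76 = 43420 s = 12.06 h.
Half-life 1.4 d → k = ln 2 / 1.4 = 0.4951 d⁻¹.
After decay, C = 8.392 × e^(−kt) = 8.392 × 0.7797 = 6.543 mg/L.
At the second outfall, C = (5438·6.543 + 948.0·277.0) / (5438 + 948.0) = 46.69 mg/L.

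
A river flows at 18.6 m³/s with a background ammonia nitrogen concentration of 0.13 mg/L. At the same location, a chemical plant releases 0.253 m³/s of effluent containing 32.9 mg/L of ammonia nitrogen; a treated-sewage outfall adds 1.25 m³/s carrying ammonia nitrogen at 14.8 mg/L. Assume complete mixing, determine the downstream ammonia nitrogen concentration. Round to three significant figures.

Mass balance: C = (18.60·0.1300 + 0.2530·32.90 + 1.250·14.80) / 20.10 = 29.24/20.10 = 1.455 mg/L.

1.45 mg/L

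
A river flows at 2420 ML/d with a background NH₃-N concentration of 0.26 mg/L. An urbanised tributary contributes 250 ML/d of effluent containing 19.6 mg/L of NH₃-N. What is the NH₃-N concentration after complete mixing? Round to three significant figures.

2.07 mg/L

Mass balance: C = (2420·0.2600 + 250.0·19.60) / 2670 = 5529/2670 = 2.071 mg/L.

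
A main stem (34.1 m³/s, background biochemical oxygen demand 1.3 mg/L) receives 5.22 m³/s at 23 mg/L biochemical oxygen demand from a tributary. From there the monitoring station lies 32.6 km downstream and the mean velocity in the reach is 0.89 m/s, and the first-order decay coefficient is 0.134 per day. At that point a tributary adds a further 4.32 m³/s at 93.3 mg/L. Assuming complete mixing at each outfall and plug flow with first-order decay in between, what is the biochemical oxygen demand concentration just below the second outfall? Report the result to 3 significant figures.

After mixing, C = (34.10·1.300 + 5.220·23.00) / 39.32 = 164.4/39.32 = 4.181 mg/L; combined flow 39.32 m³/s.
Travel time t = 32.6·1000 / 0.89 = 36630 s = 10.17 h.
First-order decay: C = 4.181·exp(−k·t) = 4.181·0.9448 = 3.950 mg/L.
At the second outfall, C = (39.32·3.950 + 4.320·93.30) / (39.32 + 4.320) = 12.79 mg/L.

12.8 mg/L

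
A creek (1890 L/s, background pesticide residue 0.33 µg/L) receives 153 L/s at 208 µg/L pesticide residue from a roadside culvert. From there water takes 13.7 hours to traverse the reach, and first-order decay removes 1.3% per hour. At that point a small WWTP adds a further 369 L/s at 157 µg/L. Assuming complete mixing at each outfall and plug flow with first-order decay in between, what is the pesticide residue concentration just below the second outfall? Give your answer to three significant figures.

Mixed concentration C = ΣQC/ΣQ = (1890·0.3300 + 153.0·208.0) / 2043 = 32450/2043 = 15.88 µg/L; combined flow 2043 L/s.
1.3%/h lost → k = −ln(1 − 0.013) = 0.01309 h⁻¹.
Decay over the reach: 15.88·exp(−kt) = 15.88·0.8359 = 13.28 µg/L.
Second outfall: C = (2043·13.28 + 369.0·157.0)/2412 = 35.26 µg/L.

35.3 µg/L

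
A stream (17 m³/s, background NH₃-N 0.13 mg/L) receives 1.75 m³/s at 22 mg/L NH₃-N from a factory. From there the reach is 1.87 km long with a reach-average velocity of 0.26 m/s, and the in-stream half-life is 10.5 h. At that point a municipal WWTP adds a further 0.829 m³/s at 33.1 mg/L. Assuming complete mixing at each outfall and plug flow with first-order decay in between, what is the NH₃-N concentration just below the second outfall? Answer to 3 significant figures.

Mixed concentration C = ΣQC/ΣQ = (17.00·0.1300 + 1.750·22.00) / 18.75 = 40.71/18.75 = 2.171 mg/L; combined flow 18.75 m³/s.
Travel time t = 1.87·1000 / 0.26 = 7192 s = 1.998 h.
Half-life 10.5 h → k = ln 2 / 10.5 = 0.06601 h⁻¹ = 1.584 d⁻¹.
After decay, C = 2.171 × e^(−kt) = 2.171 × 0.8764 = 1.903 mg/L.
Second outfall: C = (18.75·1.903 + 0.8290·33.10)/19.58 = 3.224 mg/L.

3.22 mg/L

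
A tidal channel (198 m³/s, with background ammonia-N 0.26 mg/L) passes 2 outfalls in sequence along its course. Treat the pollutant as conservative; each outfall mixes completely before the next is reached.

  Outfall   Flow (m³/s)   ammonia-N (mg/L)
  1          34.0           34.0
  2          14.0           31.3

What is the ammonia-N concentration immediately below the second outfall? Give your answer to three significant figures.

6.69 mg/L

After outfall 1: Q = 198.0 + 34.00 = 232.0 m³/s; C = (198.0·0.2600 + 34.00·34.00)/232.0 = 5.205 mg/L.
After outfall 2: Q = 232.0 + 14.00 = 246.0 m³/s; C = (232.0·5.205 + 14.00·31.30)/246.0 = 6.690 mg/L.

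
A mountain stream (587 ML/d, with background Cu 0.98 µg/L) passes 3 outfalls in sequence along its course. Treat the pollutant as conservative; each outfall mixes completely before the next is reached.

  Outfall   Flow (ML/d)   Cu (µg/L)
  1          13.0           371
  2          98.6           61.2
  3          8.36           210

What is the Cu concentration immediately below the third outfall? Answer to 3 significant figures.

Below outfall 1: Q → 600.0 ML/d, C = (587.0·0.9800 + 13.00·371.0)/600.0 = 8.997 µg/L.
Below outfall 2: Q → 698.6 ML/d, C = (600.0·8.997 + 98.60·61.20)/698.6 = 16.36 µg/L.
Below outfall 3: Q → 707.0 ML/d, C = (698.6·16.36 + 8.360·210.0)/707.0 = 18.65 µg/L.

18.7 µg/L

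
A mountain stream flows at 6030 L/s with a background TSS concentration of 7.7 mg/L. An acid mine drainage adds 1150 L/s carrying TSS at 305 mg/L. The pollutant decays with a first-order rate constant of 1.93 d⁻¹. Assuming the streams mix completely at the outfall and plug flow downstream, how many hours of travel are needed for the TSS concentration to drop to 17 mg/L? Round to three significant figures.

After mixing, C = (6030·7.700 + 1150·305.0) / 7180 = 397200/7180 = 55.32 mg/L.
55.32·exp(−k·t) = 17 → t = ln(55.32/17)/k = 52820 s = 14.67 h.

14.7 h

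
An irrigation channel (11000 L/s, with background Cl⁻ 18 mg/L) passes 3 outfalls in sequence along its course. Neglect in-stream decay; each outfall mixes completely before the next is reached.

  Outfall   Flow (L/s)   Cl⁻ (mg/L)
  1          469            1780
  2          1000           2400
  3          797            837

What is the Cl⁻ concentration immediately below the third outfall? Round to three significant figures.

Below outfall 1: Q → 11470 L/s, C = (11000·18.00 + 469.0·1780)/11470 = 90.05 mg/L.
Below outfall 2: Q → 12470 L/s, C = (11470·90.05 + 1000·2400)/12470 = 275.3 mg/L.
Below outfall 3: Q → 13270 L/s, C = (12470·275.3 + 797.0·837.0)/13270 = 309.1 mg/L.

309 mg/L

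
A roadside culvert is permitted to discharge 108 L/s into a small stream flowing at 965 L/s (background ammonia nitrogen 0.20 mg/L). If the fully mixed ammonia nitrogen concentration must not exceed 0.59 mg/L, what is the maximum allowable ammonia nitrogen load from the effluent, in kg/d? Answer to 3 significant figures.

38.0 kg/d

Mass balance at the limit: 965.0·0.2000 + 108.0·Cₑ = 1073·0.59 → Cₑ = 4.075 mg/L.
108.0 L/s = 0.1080 m³/s. Load = 0.1080 m³/s × 4.075 g/m³ × 86 400 s/d = 38.02 kg/d.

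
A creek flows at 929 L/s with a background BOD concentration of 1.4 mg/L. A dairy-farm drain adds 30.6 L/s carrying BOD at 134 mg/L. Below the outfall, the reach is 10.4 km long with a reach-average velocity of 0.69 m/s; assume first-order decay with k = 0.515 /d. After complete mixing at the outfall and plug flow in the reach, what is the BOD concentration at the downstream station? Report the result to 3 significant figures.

Conservation of mass: C = (929.0·1.400 + 30.60·134.0) / 959.6 = 5401/959.6 = 5.628 mg/L.
Travel time t = 10.4·1000 / 0.69 = 15070 s = 4.187 h.
After decay, C = 5.628 × e^(−kt) = 5.628 × 0.9141 = 5.145 mg/L.

5.14 mg/L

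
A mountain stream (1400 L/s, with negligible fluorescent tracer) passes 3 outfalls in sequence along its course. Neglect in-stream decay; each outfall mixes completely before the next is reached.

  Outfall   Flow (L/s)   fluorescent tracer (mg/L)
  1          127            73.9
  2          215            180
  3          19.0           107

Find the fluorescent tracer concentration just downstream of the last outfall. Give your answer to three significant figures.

28.5 mg/L

Outfall 1: combined Q = 1527 L/s; C = (1400·0 + 127.0·73.90)/1527 = 6.146 mg/L.
Outfall 2: combined Q = 1742 L/s; C = (1527·6.146 + 215.0·180.0)/1742 = 27.60 mg/L.
Outfall 3: combined Q = 1761 L/s; C = (1742·27.60 + 19.00·107.0)/1761 = 28.46 mg/L.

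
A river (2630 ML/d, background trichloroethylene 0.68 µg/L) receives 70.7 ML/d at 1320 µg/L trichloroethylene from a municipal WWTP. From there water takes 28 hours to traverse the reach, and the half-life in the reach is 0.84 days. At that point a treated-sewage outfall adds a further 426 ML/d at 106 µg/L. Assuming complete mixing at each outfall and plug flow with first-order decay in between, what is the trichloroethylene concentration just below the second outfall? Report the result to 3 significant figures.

26.1 µg/L

Conservation of mass: C = (2630·0.6800 + 70.70·1320) / 2701 = 95110/2701 = 35.22 µg/L; combined flow 2701 ML/d.
Half-life 0.84 d → k = ln 2 / 0.84 = 0.8252 d⁻¹.
First-order decay: C = 35.22·exp(−k·t) = 35.22·0.3819 = 13.45 µg/L.
Second outfall: C = (2701·13.45 + 426.0·106.0)/3127 = 26.06 µg/L.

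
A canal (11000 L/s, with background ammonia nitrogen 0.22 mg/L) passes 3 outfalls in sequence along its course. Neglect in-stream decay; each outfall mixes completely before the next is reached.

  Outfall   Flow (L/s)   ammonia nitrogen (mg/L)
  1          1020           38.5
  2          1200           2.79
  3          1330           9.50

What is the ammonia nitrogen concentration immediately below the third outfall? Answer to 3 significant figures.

Below outfall 1: Q → 12020 L/s, C = (11000·0.2200 + 1020·38.50)/12020 = 3.468 mg/L.
Below outfall 2: Q → 13220 L/s, C = (12020·3.468 + 1200·2.790)/13220 = 3.407 mg/L.
Below outfall 3: Q → 14550 L/s, C = (13220·3.407 + 1330·9.500)/14550 = 3.964 mg/L.

3.96 mg/L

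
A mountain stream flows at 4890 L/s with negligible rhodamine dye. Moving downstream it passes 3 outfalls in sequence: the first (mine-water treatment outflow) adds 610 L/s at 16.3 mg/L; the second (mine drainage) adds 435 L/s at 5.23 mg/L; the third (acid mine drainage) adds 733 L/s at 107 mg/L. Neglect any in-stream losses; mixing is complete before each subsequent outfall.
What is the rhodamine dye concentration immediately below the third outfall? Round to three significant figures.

13.6 mg/L

Outfall 1: combined Q = 5500 L/s; C = (4890·0 + 610.0·16.30)/5500 = 1.808 mg/L.
Outfall 2: combined Q = 5935 L/s; C = (5500·1.808 + 435.0·5.230)/5935 = 2.059 mg/L.
Outfall 3: combined Q = 6668 L/s; C = (5935·2.059 + 733.0·107.0)/6668 = 13.59 mg/L.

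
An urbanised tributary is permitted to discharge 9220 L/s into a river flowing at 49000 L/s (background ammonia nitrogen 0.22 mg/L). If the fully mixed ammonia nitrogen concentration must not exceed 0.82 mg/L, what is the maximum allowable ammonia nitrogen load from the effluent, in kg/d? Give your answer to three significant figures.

Mass balance at the limit: 49000·0.2200 + 9220·Cₑ = 58220·0.82 → Cₑ = 4.009 mg/L.
9220 L/s = 9.220 m³/s. Load = 9.220 m³/s × 4.009 g/m³ × 86 400 s/d = 3193 kg/d.

3190 kg/d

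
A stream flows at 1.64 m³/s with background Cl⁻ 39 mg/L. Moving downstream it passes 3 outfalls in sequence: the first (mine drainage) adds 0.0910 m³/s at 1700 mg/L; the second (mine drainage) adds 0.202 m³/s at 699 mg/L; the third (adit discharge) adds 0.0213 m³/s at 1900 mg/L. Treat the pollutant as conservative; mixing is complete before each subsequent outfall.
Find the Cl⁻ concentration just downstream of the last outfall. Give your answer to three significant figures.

205 mg/L

After outfall 1: Q = 1.640 + 0.09100 = 1.731 m³/s; C = (1.640·39.00 + 0.09100·1700)/1.731 = 126.3 mg/L.
After outfall 2: Q = 1.731 + 0.2020 = 1.933 m³/s; C = (1.731·126.3 + 0.2020·699.0)/1.933 = 186.2 mg/L.
After outfall 3: Q = 1.933 + 0.02130 = 1.954 m³/s; C = (1.933·186.2 + 0.02130·1900)/1.954 = 204.8 mg/L.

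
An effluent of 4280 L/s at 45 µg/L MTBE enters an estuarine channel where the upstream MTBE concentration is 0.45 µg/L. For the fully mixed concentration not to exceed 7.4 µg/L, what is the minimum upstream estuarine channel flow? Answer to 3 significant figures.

Set C_mix = 7.4: (Q·0.4500 + 4280·45.00) / (Q + 4280) = 7.4
→ Q = 4280·(45.00 − 7.4)/(7.4 − 0.4500) = 23160 L/s.

23200 L/s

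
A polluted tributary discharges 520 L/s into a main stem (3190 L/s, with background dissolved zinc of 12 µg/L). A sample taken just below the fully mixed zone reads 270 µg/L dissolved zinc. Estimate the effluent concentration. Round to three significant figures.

1850 µg/L

Mass balance: 3190·12.00 + 520.0·Cₑ = 3710·270.0
→ Cₑ = (3710·270.0 − 3190·12.00) / 520.0 = 1853 µg/L.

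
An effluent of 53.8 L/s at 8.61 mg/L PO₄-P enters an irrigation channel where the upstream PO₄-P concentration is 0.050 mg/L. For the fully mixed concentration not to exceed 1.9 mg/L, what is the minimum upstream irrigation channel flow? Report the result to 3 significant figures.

Set C_mix = 1.9: (Q·0.05000 + 53.80·8.610) / (Q + 53.80) = 1.9
→ Q = 53.80·(8.610 − 1.9)/(1.9 − 0.05000) = 195.1 L/s.

195 L/s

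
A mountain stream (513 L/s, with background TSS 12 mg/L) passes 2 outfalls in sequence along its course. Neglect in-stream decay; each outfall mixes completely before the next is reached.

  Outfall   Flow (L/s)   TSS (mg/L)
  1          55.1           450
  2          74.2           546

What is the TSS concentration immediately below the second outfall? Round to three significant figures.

111 mg/L

After outfall 1: Q = 513.0 + 55.10 = 568.1 L/s; C = (513.0·12.00 + 55.10·450.0)/568.1 = 54.48 mg/L.
After outfall 2: Q = 568.1 + 74.20 = 642.3 L/s; C = (568.1·54.48 + 74.20·546.0)/642.3 = 111.3 mg/L.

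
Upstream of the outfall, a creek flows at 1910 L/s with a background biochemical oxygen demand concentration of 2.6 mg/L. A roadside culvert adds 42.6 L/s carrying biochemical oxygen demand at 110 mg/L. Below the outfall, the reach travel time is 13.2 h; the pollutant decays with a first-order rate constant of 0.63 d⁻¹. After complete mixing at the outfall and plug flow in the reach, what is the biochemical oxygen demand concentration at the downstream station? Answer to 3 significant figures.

Flow-weighted average: C = (1910·2.600 + 42.60·110.0) / 1953 = 9652/1953 = 4.943 mg/L.
Decay over the reach: 4.943·exp(−kt) = 4.943·0.7072 = 3.496 mg/L.

3.50 mg/L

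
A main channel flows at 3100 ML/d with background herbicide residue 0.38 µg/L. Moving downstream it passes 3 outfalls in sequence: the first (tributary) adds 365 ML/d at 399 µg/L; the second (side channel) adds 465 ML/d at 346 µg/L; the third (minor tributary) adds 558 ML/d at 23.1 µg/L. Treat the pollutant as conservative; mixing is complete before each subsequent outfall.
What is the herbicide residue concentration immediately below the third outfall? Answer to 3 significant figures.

71.4 µg/L

Outfall 1: combined Q = 3465 ML/d; C = (3100·0.3800 + 365.0·399.0)/3465 = 42.37 µg/L.
Outfall 2: combined Q = 3930 ML/d; C = (3465·42.37 + 465.0·346.0)/3930 = 78.30 µg/L.
Outfall 3: combined Q = 4488 ML/d; C = (3930·78.30 + 558.0·23.10)/4488 = 71.43 µg/L.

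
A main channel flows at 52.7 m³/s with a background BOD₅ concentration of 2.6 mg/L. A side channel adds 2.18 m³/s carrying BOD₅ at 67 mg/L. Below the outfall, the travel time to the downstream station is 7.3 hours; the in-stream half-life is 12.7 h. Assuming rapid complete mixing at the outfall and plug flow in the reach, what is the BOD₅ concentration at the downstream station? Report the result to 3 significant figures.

3.46 mg/L

After mixing, C = (52.70·2.600 + 2.180·67.00) / 54.88 = 283.1/54.88 = 5.158 mg/L.
Half-life 12.7 h → k = ln 2 / 12.7 = 0.05458 h⁻¹ = 1.310 d⁻¹.
Decay over the reach: 5.158·exp(−kt) = 5.158·0.6714 = 3.463 mg/L.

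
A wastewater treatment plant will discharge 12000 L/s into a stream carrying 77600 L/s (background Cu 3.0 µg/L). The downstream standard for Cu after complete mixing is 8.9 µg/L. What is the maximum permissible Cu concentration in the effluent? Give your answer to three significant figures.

47.1 µg/L

At the limit, (Qr·Cr + Qe·Cₑ)/(Qr + Qe) = 8.9:
Cₑ = (89600·8.9 − 77600·3.000) / 12000 = 47.05 µg/L.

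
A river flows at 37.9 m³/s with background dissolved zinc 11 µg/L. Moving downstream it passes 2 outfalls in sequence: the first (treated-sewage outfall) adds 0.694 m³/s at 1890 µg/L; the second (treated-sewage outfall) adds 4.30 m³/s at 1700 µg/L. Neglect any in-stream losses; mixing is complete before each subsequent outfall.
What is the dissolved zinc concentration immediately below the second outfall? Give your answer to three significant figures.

Outfall 1: combined Q = 38.59 m³/s; C = (37.90·11.00 + 0.6940·1890)/38.59 = 44.79 µg/L.
Outfall 2: combined Q = 42.89 m³/s; C = (38.59·44.79 + 4.300·1700)/42.89 = 210.7 µg/L.

211 µg/L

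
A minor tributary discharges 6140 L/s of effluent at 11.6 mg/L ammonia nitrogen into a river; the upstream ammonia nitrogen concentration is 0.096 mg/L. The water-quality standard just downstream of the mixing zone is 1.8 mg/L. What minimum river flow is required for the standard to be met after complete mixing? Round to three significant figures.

35300 L/s

Set C_mix = 1.8: (Q·0.09600 + 6140·11.60) / (Q + 6140) = 1.8
→ Q = 6140·(11.60 − 1.8)/(1.8 − 0.09600) = 35310 L/s.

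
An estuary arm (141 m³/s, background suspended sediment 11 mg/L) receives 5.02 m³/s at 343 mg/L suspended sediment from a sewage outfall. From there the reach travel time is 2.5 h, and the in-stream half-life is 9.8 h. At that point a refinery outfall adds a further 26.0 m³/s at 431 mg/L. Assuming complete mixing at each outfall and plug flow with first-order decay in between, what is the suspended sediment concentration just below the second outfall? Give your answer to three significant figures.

81.1 mg/L

After mixing, C = (141.0·11.00 + 5.020·343.0) / 146.0 = 3273/146.0 = 22.41 mg/L; combined flow 146.0 m³/s.
Half-life 9.8 h → k = ln 2 / 9.8 = 0.07073 h⁻¹ = 1.698 d⁻¹.
First-order decay: C = 22.41·exp(−k·t) = 22.41·0.8379 = 18.78 mg/L.
Second outfall: C = (146.0·18.78 + 26.00·431.0)/172.0 = 81.09 mg/L.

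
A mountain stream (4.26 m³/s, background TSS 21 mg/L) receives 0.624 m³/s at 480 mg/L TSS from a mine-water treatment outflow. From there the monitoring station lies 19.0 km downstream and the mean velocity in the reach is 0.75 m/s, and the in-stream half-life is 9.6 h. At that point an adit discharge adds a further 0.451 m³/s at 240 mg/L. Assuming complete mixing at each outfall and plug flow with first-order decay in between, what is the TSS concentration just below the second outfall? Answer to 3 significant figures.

64.2 mg/L

Flow-weighted average: C = (4.260·21.00 + 0.6240·480.0) / 4.884 = 389.0/4.884 = 79.64 mg/L; combined flow 4.884 m³/s.
Travel time t = 19.0·1000 / 0.75 = 25330 s = 7.037 h.
Half-life 9.6 h → k = ln 2 / 9.6 = 0.07220 h⁻¹ = 1.733 d⁻¹.
Decay over the reach: 79.64·exp(−kt) = 79.64·0.6016 = 47.92 mg/L.
Second outfall: C = (4.884·47.92 + 0.4510·240.0)/5.335 = 64.15 mg/L.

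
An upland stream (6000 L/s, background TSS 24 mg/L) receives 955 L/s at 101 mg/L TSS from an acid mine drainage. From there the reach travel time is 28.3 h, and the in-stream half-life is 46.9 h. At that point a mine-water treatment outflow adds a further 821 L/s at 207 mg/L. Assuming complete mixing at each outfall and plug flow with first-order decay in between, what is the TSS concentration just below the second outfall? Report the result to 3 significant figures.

42.2 mg/L

Flow-weighted average: C = (6000·24.00 + 955.0·101.0) / 6955 = 240500/6955 = 34.57 mg/L; combined flow 6955 L/s.
Half-life 46.9 h → k = ln 2 / 46.9 = 0.01478 h⁻¹ = 0.3547 d⁻¹.
Applying C = C₀e^(−kt): 34.57 × 0.6582 = 22.76 mg/L.
At the second outfall, C = (6955·22.76 + 821.0·207.0) / (6955 + 821.0) = 42.21 mg/L.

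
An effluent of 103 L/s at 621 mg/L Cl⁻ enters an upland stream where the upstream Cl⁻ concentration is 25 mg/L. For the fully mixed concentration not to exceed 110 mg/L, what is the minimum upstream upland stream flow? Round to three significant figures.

619 L/s

Set C_mix = 110: (Q·25.00 + 103.0·621.0) / (Q + 103.0) = 110
→ Q = 103.0·(621.0 − 110)/(110 − 25.00) = 619.2 L/s.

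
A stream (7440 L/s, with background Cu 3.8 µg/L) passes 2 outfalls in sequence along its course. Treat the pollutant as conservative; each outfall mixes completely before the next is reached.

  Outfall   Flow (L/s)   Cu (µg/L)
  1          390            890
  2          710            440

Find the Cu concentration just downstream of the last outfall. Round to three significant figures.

80.5 µg/L

After outfall 1: Q = 7440 + 390.0 = 7830 L/s; C = (7440·3.800 + 390.0·890.0)/7830 = 47.94 µg/L.
After outfall 2: Q = 7830 + 710.0 = 8540 L/s; C = (7830·47.94 + 710.0·440.0)/8540 = 80.54 µg/L.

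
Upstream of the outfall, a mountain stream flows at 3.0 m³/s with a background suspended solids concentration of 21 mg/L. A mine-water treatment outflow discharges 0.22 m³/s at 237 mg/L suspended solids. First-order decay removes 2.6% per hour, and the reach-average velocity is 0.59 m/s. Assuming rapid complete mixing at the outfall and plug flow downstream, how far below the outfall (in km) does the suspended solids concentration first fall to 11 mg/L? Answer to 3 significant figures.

After mixing, C = (3.000·21.00 + 0.2200·237.0) / 3.220 = 115.1/3.220 = 35.76 mg/L.
2.6%/h lost → k = −ln(1 − 0.026) = 0.02634 h⁻¹.
Set 35.76·exp(−k·t) = 11 → t = ln(35.76/11)/k = 161100 s = 44.75 h.
Distance = v·t = 0.59·161100 = 95050 m = 95.05 km.

95.0 km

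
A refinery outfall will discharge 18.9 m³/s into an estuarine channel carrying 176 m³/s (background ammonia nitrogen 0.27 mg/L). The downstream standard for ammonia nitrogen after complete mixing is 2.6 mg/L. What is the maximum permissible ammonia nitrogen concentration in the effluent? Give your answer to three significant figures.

At the limit, (Qr·Cr + Qe·Cₑ)/(Qr + Qe) = 2.6:
Cₑ = (194.9·2.6 − 176.0·0.2700) / 18.90 = 24.30 mg/L.

24.3 mg/L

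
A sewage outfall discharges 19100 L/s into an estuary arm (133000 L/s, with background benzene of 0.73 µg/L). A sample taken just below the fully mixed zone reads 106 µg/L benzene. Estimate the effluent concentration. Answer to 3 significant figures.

Mass balance: 133000·0.7300 + 19100·Cₑ = 152100·106.0
→ Cₑ = (152100·106.0 − 133000·0.7300) / 19100 = 839.0 µg/L.

839 µg/L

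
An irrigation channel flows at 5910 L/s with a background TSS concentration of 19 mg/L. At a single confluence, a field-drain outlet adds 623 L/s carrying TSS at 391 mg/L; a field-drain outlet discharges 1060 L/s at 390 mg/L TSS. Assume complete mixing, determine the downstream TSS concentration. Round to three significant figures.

101 mg/L

Mass balance: C = (5910·19.00 + 623.0·391.0 + 1060·390.0) / 7593 = 769300/7593 = 101.3 mg/L.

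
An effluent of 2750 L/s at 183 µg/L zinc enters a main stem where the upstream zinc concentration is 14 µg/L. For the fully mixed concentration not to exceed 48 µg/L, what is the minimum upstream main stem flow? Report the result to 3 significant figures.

Set C_mix = 48: (Q·14.00 + 2750·183.0) / (Q + 2750) = 48
→ Q = 2750·(183.0 − 48)/(48 − 14.00) = 10920 L/s.

10900 L/s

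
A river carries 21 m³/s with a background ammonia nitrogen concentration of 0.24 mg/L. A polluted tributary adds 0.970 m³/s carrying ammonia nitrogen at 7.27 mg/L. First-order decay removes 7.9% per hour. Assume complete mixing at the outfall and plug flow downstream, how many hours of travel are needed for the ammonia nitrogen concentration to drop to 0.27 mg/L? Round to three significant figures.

8.65 h

After mixing, C = (21.00·0.2400 + 0.9700·7.270) / 21.97 = 12.09/21.97 = 0.5504 mg/L.
7.9%/h lost → k = −ln(1 − 0.079) = 0.08230 h⁻¹.
0.5504·exp(−k·t) = 0.27 → t = ln(0.5504/0.27)/k = 31150 s = 8.654 h.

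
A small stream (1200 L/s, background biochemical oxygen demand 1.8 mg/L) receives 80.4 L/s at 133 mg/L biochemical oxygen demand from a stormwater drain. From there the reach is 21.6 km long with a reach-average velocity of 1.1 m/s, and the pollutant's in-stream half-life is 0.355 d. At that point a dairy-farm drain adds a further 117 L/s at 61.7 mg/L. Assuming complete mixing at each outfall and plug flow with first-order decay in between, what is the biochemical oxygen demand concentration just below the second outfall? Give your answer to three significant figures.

After mixing, C = (1200·1.800 + 80.40·133.0) / 1280 = 12850/1280 = 10.04 mg/L; combined flow 1280 L/s.
Travel time t = 21.6·1000 / 1.1 = 19640 s = 5.455 h.
Half-life 0.355 d → k = ln 2 / 0.355 = 1.953 d⁻¹.
Decay over the reach: 10.04·exp(−kt) = 10.04·0.6416 = 6.441 mg/L.
At the second outfall, C = (1280·6.441 + 117.0·61.70) / (1280 + 117.0) = 11.07 mg/L.

11.1 mg/L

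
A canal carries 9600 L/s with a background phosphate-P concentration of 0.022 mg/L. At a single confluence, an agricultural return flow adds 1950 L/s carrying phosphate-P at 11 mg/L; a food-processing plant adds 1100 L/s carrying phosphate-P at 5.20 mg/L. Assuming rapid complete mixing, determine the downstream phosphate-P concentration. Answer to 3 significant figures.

Flow-weighted average: C = (9600·0.02200 + 1950·11.00 + 1100·5.200) / 12650 = 27380/12650 = 2.165 mg/L.

2.16 mg/L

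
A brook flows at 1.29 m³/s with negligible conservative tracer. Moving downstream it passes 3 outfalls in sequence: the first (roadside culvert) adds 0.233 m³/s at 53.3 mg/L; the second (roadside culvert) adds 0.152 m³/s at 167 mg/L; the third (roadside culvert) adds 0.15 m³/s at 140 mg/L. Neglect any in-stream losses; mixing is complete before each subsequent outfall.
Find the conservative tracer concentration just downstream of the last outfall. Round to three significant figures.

After outfall 1: Q = 1.290 + 0.2330 = 1.523 m³/s; C = (1.290·0 + 0.2330·53.30)/1.523 = 8.154 mg/L.
After outfall 2: Q = 1.523 + 0.1520 = 1.675 m³/s; C = (1.523·8.154 + 0.1520·167.0)/1.675 = 22.57 mg/L.
After outfall 3: Q = 1.675 + 0.1500 = 1.825 m³/s; C = (1.675·22.57 + 0.1500·140.0)/1.825 = 32.22 mg/L.

32.2 mg/L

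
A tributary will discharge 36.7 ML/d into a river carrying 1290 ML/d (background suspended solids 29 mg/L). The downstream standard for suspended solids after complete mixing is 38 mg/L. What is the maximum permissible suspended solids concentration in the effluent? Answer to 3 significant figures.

At the limit, (Qr·Cr + Qe·Cₑ)/(Qr + Qe) = 38:
Cₑ = (1327·38 − 1290·29.00) / 36.70 = 354.3 mg/L.

354 mg/L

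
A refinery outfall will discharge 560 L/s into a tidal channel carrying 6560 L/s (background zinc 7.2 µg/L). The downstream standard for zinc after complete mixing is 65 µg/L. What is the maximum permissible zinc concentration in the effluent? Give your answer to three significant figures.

742 µg/L

At the limit, (Qr·Cr + Qe·Cₑ)/(Qr + Qe) = 65:
Cₑ = (7120·65 − 6560·7.200) / 560.0 = 742.1 µg/L.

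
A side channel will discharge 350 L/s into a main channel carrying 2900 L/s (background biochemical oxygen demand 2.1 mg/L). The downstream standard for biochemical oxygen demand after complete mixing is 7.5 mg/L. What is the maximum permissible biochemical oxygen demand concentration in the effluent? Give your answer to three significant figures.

At the limit, (Qr·Cr + Qe·Cₑ)/(Qr + Qe) = 7.5:
Cₑ = (3250·7.5 − 2900·2.100) / 350.0 = 52.24 mg/L.

52.2 mg/L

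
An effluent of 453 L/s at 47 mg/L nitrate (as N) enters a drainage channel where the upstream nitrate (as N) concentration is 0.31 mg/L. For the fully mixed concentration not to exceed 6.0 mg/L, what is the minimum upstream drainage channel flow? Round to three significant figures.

3260 L/s

Set C_mix = 6.0: (Q·0.3100 + 453.0·47.00) / (Q + 453.0) = 6.0
→ Q = 453.0·(47.00 − 6.0)/(6.0 − 0.3100) = 3264 L/s.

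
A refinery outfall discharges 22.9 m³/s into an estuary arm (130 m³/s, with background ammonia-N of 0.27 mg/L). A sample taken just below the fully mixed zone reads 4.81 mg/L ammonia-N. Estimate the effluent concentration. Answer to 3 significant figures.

30.6 mg/L

Mass balance: 130.0·0.2700 + 22.90·Cₑ = 152.9·4.810
→ Cₑ = (152.9·4.810 − 130.0·0.2700) / 22.90 = 30.58 mg/L.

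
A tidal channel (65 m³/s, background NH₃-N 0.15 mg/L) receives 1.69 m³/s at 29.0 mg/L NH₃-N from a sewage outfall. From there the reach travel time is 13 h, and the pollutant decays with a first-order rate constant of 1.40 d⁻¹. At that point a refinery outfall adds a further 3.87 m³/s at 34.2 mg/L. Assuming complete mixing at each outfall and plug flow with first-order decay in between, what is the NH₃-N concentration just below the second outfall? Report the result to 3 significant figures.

2.27 mg/L

Flow-weighted average: C = (65.00·0.1500 + 1.690·29.00) / 66.69 = 58.76/66.69 = 0.8811 mg/L; combined flow 66.69 m³/s.
Decay over the reach: 0.8811·exp(−kt) = 0.8811·0.4684 = 0.4127 mg/L.
At the second outfall, C = (66.69·0.4127 + 3.870·34.20) / (66.69 + 3.870) = 2.266 mg/L.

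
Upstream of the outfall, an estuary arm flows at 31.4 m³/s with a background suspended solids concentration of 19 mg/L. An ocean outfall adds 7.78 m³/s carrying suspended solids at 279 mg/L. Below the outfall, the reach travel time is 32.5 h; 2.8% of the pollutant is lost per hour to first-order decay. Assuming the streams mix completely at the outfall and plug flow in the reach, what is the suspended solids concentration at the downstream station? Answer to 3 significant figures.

28.1 mg/L

After mixing, C = (31.40·19.00 + 7.780·279.0) / 39.18 = 2767/39.18 = 70.63 mg/L.
2.8%/h lost → k = −ln(1 − 0.028) = 0.02840 h⁻¹.
First-order decay: C = 70.63·exp(−k·t) = 70.63·0.3973 = 28.06 mg/L.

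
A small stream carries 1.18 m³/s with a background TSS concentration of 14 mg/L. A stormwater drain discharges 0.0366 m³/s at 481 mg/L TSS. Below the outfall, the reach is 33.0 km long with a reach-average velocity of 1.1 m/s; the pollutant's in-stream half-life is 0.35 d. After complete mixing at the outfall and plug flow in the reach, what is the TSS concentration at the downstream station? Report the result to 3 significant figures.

14.1 mg/L

After mixing, C = (1.180·14.00 + 0.03660·481.0) / 1.217 = 34.12/1.217 = 28.05 mg/L.
Travel time t = 33.0·1000 / 1.1 = 30000 s = 8.333 h.
Half-life 0.35 d → k = ln 2 / 0.35 = 1.980 d⁻¹.
First-order decay: C = 28.05·exp(−k·t) = 28.05·0.5028 = 14.10 mg/L.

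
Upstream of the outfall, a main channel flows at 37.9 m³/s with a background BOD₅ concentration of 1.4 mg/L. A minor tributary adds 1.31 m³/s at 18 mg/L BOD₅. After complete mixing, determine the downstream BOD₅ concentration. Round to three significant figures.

After mixing, C = (37.90·1.400 + 1.310·18.00) / 39.21 = 76.64/39.21 = 1.955 mg/L.

1.95 mg/L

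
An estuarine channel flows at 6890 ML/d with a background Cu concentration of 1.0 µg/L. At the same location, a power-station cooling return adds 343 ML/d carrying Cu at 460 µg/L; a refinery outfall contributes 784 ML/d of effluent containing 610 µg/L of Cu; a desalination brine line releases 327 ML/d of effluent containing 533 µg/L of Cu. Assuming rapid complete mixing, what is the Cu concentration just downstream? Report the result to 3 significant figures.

97.9 µg/L

Flow-weighted average: C = (6890·1.000 + 343.0·460.0 + 784.0·610.0 + 327.0·533.0) / 8344 = 817200/8344 = 97.94 µg/L.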